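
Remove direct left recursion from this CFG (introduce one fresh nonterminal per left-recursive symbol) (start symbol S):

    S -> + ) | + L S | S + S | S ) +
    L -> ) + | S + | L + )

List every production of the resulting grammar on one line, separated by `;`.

S -> + ) S' | + L S S'; L -> ) + L' | S + L'; S' -> + S S' | ) + S' | eps; L' -> + ) L' | eps

S, L are directly left-recursive.
For S: α = {+ S, ) +}, β = {+ ), + L S}. Rewrite as S → β S' and S' → α S' | ε.
For L: α = {+ )}, β = {) +, S +}. Rewrite as L → β L' and L' → α L' | ε.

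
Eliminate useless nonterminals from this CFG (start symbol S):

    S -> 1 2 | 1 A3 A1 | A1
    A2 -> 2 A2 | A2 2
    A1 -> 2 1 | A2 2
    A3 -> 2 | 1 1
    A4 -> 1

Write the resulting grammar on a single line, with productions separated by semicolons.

Generating nonterminals: {A1, A3, A4, S}.
Reachable from S after that: {A1, A3, S}.
Removed useless symbols: {A2, A4} and every production mentioning them.

S -> 1 2 | 1 A3 A1 | A1; A1 -> 2 1; A3 -> 2 | 1 1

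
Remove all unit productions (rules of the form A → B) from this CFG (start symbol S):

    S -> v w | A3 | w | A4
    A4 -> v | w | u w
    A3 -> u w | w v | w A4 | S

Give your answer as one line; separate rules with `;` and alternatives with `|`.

Unit pairs: A3 ⇒* {A4, S}; S ⇒* {A3, A4}.
Replace each nonterminal's rules with the union of the non-unit rules of every nonterminal it unit-derives.

S -> v | w | u w | v w | w v | w A4; A4 -> v | w | u w; A3 -> v | w | u w | v w | w v | w A4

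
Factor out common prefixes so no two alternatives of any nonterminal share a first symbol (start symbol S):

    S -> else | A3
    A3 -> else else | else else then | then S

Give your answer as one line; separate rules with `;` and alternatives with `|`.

S -> else | A3; A3 -> then S | else else A3'; A3' -> ε | then

A3 has alternatives sharing prefix 'else else': factor to A3 → else else A3' with A3' → ε | then.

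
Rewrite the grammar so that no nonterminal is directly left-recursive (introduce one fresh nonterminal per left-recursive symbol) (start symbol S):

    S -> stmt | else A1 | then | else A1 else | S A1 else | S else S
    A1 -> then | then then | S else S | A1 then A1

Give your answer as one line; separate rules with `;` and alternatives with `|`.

Directly left-recursive nonterminals: S, A1.
For S: α = {A1 else, else S}, β = {stmt, else A1, then, else A1 else}. Rewrite as S → β S' and S' → α S' | ε.
For A1: α = {then A1}, β = {then, then then, S else S}. Rewrite as A1 → β A1' and A1' → α A1' | ε.

S -> stmt S' | else A1 S' | then S' | else A1 else S'; A1 -> then A1' | then then A1' | S else S A1'; S' -> A1 else S' | else S S' | ε; A1' -> then A1 A1' | ε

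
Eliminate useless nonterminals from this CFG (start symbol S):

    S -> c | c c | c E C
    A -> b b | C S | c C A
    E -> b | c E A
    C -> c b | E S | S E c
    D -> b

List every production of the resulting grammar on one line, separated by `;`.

Generating nonterminals: {A, C, D, E, S}.
Reachable from S after that: {A, C, E, S}.
Removed useless symbols: {D} and every production mentioning them.

S -> c | c c | c E C; A -> b b | C S | c C A; E -> b | c E A; C -> c b | E S | S E c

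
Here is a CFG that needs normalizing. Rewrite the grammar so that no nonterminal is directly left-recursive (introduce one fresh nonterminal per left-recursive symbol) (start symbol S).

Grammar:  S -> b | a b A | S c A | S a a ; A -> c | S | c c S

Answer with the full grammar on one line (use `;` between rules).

S is directly left-recursive.
For S: α = {c A, a a}, β = {b, a b A}. Rewrite as S → β S' and S' → α S' | ε.

S -> b S' | a b A S'; A -> c | S | c c S; S' -> c A S' | a a S' | ε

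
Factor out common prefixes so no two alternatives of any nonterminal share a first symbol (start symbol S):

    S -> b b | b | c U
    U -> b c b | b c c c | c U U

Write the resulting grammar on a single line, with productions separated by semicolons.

S has alternatives sharing prefix 'b': factor to S → b S' with S' → b | ε.
U has alternatives sharing prefix 'b c': factor to U → b c U' with U' → b | c c.

S -> c U | b S'; U -> c U U | b c U'; S' -> b | epsilon; U' -> b | c c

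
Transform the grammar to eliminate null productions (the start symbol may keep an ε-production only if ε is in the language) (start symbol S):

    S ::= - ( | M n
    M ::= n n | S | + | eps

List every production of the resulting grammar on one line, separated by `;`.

Nullable nonterminals: {M}.
ε ∉ L(G), so no ε-production is kept.
Expand every rule over subsets of its nullable positions: S → M n gives M n | n.

S ::= - ( | M n | n; M ::= n n | S | +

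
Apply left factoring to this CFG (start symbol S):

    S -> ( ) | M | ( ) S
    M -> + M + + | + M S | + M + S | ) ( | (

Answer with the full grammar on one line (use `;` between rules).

S has alternatives sharing prefix '( )': factor to S → ( ) S' with S' → ε | S.
M has alternatives sharing prefix '+ M': factor to M → + M M' with M' → + + | S | + S.
M' has alternatives sharing prefix '+': factor to M' → + M'' with M'' → + | S.

S -> M | ( ) S'; M -> ) ( | ( | + M M'; S' -> ε | S; M' -> S | + M''; M'' -> + | S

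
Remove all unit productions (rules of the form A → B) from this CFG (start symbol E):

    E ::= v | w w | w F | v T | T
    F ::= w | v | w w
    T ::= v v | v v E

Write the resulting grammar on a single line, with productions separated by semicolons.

Unit pairs: E ⇒* {T}.
Replace each nonterminal's rules with the union of the non-unit rules of every nonterminal it unit-derives.

E ::= v | w w | w F | v T | v v | v v E; F ::= w | v | w w; T ::= v v | v v E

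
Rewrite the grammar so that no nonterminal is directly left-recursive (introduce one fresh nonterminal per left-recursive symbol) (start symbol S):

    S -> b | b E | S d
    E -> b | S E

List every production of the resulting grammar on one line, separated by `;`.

S -> b S' | b E S'; E -> b | S E; S' -> d S' | epsilon

Directly left-recursive nonterminal: S.
For S: α = {d}, β = {b, b E}. Rewrite as S → β S' and S' → α S' | ε.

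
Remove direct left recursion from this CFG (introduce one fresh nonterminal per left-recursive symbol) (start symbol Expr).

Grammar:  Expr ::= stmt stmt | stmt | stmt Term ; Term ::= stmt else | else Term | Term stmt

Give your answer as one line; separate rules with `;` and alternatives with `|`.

Left recursion appears on Term.
For Term: α = {stmt}, β = {stmt else, else Term}. Rewrite as Term → β Term1 and Term1 → α Term1 | ε.

Expr ::= stmt stmt | stmt | stmt Term; Term ::= stmt else Term1 | else Term Term1; Term1 ::= stmt Term1 | ε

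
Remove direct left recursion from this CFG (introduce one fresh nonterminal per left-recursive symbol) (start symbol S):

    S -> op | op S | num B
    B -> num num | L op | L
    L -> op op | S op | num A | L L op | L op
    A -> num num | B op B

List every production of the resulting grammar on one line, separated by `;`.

S -> op | op S | num B; B -> num num | L op | L; L -> op op L' | S op L' | num A L'; A -> num num | B op B; L' -> L op L' | op L' | ε

L is directly left-recursive.
For L: α = {L op, op}, β = {op op, S op, num A}. Rewrite as L → β L' and L' → α L' | ε.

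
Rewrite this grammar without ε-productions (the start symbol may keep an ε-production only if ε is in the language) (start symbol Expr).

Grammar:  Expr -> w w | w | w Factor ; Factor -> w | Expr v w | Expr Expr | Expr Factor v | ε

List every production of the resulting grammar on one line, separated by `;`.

Expr -> w w | w | w Factor; Factor -> w | Expr v w | Expr Expr | Expr Factor v | Expr v

Nullable set = {Factor}.
ε ∉ L(G), so no ε-production is kept.
Expand every rule over subsets of its nullable positions: Factor → Expr Factor v gives Expr Factor v | Expr v.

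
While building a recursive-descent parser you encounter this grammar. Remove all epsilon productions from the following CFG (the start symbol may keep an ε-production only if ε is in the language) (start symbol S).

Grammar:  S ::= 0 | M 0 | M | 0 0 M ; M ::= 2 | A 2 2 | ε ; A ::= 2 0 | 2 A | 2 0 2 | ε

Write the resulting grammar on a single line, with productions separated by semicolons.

Nullable nonterminals: {A, M, S}.
ε ∈ L(G) since S is nullable, so keep S → ε.
Expand every rule over subsets of its nullable positions: S → 0 0 M gives 0 0 M | 0 0. M → A 2 2 gives A 2 2 | 2 2. A → 2 A gives 2 A | 2.

S ::= 0 | M 0 | M | 0 0 M | 0 0 | ε; M ::= 2 | A 2 2 | 2 2; A ::= 2 0 | 2 A | 2 | 2 0 2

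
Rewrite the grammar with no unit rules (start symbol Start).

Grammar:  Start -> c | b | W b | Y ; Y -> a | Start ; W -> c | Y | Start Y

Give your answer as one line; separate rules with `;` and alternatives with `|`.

Unit pairs: Start ⇒* {Y}; W ⇒* {Start, Y}; Y ⇒* {Start}.
Replace each nonterminal's rules with the union of the non-unit rules of every nonterminal it unit-derives.

Start -> c | b | W b | a; Y -> c | b | W b | a; W -> c | b | W b | a | Start Y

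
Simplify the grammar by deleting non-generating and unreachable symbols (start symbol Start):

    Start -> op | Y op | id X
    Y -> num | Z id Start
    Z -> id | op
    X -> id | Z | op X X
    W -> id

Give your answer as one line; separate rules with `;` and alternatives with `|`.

Start -> op | Y op | id X; Y -> num | Z id Start; Z -> id | op; X -> id | Z | op X X

Generating nonterminals: {Start, W, X, Y, Z}.
Reachable from Start after that: {Start, X, Y, Z}.
Removed useless symbols: {W} and every production mentioning them.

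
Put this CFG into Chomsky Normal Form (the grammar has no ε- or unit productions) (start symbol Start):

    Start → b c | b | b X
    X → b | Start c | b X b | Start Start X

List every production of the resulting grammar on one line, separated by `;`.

Start → X1 X2 | b | X1 X; X → b | Start X2 | X1 Y1 | Start Y2; X1 → b; X2 → c; Y1 → X X1; Y2 → Start X

Introduce a nonterminal for each terminal appearing in a rule of length ≥ 2: X1 → b, X2 → c.
Binarize each right-hand side of length ≥ 3 by chaining fresh nonterminals (Y1, Y2, …): affected rules were X → X1 X X1; X → Start Start X.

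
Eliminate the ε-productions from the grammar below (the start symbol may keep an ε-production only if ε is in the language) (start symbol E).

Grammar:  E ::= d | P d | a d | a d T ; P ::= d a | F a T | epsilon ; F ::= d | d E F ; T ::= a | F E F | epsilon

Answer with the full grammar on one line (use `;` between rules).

Nullable set = {P, T}.
ε ∉ L(G), so no ε-production is kept.
Add the nullable-subset variants: P → F a T gives F a T | F a.

E ::= d | P d | a d | a d T; P ::= d a | F a T | F a; F ::= d | d E F; T ::= a | F E F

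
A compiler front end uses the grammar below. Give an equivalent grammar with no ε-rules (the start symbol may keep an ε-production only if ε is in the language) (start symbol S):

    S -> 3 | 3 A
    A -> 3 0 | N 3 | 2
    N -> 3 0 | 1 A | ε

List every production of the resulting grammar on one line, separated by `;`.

Nullable nonterminals: {N}.
ε ∉ L(G), so no ε-production is kept.
For each production, add variants omitting each subset of nullable occurrences: A → N 3 gives N 3 | 3.

S -> 3 | 3 A; A -> 3 0 | N 3 | 3 | 2; N -> 3 0 | 1 A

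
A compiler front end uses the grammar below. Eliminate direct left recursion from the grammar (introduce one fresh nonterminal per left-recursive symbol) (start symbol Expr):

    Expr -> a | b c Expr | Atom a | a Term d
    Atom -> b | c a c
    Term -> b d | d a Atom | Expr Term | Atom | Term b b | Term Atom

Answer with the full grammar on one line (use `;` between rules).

Expr -> a | b c Expr | Atom a | a Term d; Atom -> b | c a c; Term -> b d Term1 | d a Atom Term1 | Expr Term Term1 | Atom Term1; Term1 -> b b Term1 | Atom Term1 | ε

Left recursion appears on Term.
For Term: α = {b b, Atom}, β = {b d, d a Atom, Expr Term, Atom}. Rewrite as Term → β Term1 and Term1 → α Term1 | ε.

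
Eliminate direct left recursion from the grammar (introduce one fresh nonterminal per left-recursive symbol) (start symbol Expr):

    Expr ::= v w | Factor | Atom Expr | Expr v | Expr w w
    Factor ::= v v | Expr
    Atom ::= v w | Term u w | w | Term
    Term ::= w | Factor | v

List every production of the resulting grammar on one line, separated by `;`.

Expr is directly left-recursive.
For Expr: α = {v, w w}, β = {v w, Factor, Atom Expr}. Rewrite as Expr → β Expr1 and Expr1 → α Expr1 | ε.

Expr ::= v w Expr1 | Factor Expr1 | Atom Expr Expr1; Factor ::= v v | Expr; Atom ::= v w | Term u w | w | Term; Term ::= w | Factor | v; Expr1 ::= v Expr1 | w w Expr1 | ε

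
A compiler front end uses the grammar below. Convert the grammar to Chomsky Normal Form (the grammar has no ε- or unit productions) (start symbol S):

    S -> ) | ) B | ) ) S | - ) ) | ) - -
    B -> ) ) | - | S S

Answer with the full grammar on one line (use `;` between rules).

S -> ) | X1 B | X1 Y1 | X2 Y2 | X1 Y3; B -> X1 X1 | - | S S; X1 -> ); X2 -> -; Y1 -> X1 S; Y2 -> X1 X1; Y3 -> X2 X2

Introduce a nonterminal for each terminal appearing in a rule of length ≥ 2: X1 → ), X2 → -.
Binarize each right-hand side of length ≥ 3 by chaining fresh nonterminals (Y1, Y2, …): affected rules were S → X1 X1 S; S → X2 X1 X1; S → X1 X2 X2.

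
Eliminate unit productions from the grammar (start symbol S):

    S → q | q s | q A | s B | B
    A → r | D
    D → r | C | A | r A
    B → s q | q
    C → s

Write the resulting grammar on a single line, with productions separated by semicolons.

Unit pairs: A ⇒* {C, D}; D ⇒* {A, C}; S ⇒* {B}.
For each unit pair (A, B), copy every non-unit production of B to A, then drop all unit productions.

S → s q | q | q s | q A | s B; A → s | r | r A; D → s | r | r A; B → s q | q; C → s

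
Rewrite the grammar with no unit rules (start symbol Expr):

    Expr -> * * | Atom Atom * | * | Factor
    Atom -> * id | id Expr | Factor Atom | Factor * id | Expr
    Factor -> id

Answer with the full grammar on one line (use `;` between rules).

Expr -> id | * * | Atom Atom * | *; Atom -> * id | id Expr | Factor Atom | Factor * id | id | * * | Atom Atom * | *; Factor -> id

Unit pairs: Atom ⇒* {Expr, Factor}; Expr ⇒* {Factor}.
Replace each nonterminal's rules with the union of the non-unit rules of every nonterminal it unit-derives.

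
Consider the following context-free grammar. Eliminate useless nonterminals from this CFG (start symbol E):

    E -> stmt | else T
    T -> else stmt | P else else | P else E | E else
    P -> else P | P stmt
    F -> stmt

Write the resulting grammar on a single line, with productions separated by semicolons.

Generating nonterminals: {E, F, T}.
Reachable from E after that: {E, T}.
Removed useless symbols: {F, P} and every production mentioning them.

E -> stmt | else T; T -> else stmt | E else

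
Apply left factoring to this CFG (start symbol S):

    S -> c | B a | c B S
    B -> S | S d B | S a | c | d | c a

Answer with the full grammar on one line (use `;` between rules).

S has alternatives sharing prefix 'c': factor to S → c S' with S' → ε | B S.
B has alternatives sharing prefix 'S': factor to B → S B' with B' → ε | d B | a.
B has alternatives sharing prefix 'c': factor to B → c B'' with B'' → ε | a.

S -> B a | c S'; B -> d | S B' | c B''; S' -> ε | B S; B' -> ε | d B | a; B'' -> ε | a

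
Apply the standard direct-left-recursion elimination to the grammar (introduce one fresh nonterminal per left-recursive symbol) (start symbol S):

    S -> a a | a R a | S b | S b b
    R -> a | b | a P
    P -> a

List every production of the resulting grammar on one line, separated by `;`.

S is directly left-recursive.
For S: α = {b, b b}, β = {a a, a R a}. Rewrite as S → β S' and S' → α S' | ε.

S -> a a S' | a R a S'; R -> a | b | a P; P -> a; S' -> b S' | b b S' | ε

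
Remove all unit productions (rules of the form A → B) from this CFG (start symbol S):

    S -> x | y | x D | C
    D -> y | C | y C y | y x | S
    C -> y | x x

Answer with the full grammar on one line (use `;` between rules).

S -> y | x x | x | x D; D -> x | y | x D | x x | y C y | y x; C -> y | x x

Unit pairs: D ⇒* {C, S}; S ⇒* {C}.
For each unit pair (A, B), copy every non-unit production of B to A, then drop all unit productions.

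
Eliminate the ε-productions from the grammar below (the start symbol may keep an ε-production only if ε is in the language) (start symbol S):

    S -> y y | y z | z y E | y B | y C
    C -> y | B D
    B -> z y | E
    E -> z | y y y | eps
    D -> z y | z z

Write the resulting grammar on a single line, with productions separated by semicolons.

S -> y y | y z | z y E | z y | y B | y | y C; C -> y | B D | D; B -> z y | E; E -> z | y y y; D -> z y | z z

Nullable set = {B, E}.
ε ∉ L(G), so no ε-production is kept.
Expand every rule over subsets of its nullable positions: S → z y E gives z y E | z y. S → y B gives y B | y. C → B D gives B D | D.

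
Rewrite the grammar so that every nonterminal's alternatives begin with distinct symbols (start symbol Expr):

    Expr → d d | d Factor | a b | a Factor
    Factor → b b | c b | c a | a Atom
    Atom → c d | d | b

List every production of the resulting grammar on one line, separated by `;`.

Expr → d Expr1 | a Expr2; Factor → b b | a Atom | c Factor1; Atom → c d | d | b; Expr1 → d | Factor; Expr2 → b | Factor; Factor1 → b | a

Expr has alternatives sharing prefix 'd': factor to Expr → d Expr1 with Expr1 → d | Factor.
Expr has alternatives sharing prefix 'a': factor to Expr → a Expr2 with Expr2 → b | Factor.
Factor has alternatives sharing prefix 'c': factor to Factor → c Factor1 with Factor1 → b | a.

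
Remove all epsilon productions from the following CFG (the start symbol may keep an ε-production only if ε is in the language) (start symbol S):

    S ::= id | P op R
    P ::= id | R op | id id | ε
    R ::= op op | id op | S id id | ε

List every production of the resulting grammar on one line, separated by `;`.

Nullable nonterminals: {P, R}.
ε ∉ L(G), so no ε-production is kept.
Expand every rule over subsets of its nullable positions: S → P op R gives P op R | P op | op R | op. P → R op gives R op | op.

S ::= id | P op R | P op | op R | op; P ::= id | R op | op | id id; R ::= op op | id op | S id id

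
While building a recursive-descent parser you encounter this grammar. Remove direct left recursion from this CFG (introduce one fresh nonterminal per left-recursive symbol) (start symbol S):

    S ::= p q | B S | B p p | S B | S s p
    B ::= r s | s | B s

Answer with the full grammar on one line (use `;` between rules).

S ::= p q S' | B S S' | B p p S'; B ::= r s B' | s B'; S' ::= B S' | s p S' | ε; B' ::= s B' | ε

Directly left-recursive nonterminals: S, B.
For S: α = {B, s p}, β = {p q, B S, B p p}. Rewrite as S → β S' and S' → α S' | ε.
For B: α = {s}, β = {r s, s}. Rewrite as B → β B' and B' → α B' | ε.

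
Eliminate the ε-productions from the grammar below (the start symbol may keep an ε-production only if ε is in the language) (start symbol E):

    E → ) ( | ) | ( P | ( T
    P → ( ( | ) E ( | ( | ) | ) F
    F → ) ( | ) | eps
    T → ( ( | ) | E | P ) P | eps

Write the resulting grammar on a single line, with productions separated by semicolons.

E → ) ( | ) | ( P | ( T | (; P → ( ( | ) E ( | ( | ) | ) F; F → ) ( | ); T → ( ( | ) | E | P ) P

The nullable symbols are {F, T}.
ε ∉ L(G), so no ε-production is kept.
Expand every rule over subsets of its nullable positions: E → ( T gives ( T | (.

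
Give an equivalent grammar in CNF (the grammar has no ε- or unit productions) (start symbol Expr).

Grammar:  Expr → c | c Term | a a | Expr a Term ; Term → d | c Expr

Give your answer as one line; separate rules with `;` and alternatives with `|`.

Expr → c | X1 Term | X2 X2 | Expr Y1; Term → d | X1 Expr; X1 → c; X2 → a; Y1 → X2 Term

Introduce a nonterminal for each terminal appearing in a rule of length ≥ 2: X1 → c, X2 → a.
Binarize each right-hand side of length ≥ 3 by chaining fresh nonterminals (Y1, Y2, …): affected rules were Expr → Expr X2 Term.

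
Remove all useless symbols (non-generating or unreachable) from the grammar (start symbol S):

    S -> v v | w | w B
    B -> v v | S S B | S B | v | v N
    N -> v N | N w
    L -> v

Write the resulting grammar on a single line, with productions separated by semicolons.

S -> v v | w | w B; B -> v v | S S B | S B | v

Generating nonterminals: {B, L, S}.
Reachable from S after that: {B, S}.
Removed useless symbols: {L, N} and every production mentioning them.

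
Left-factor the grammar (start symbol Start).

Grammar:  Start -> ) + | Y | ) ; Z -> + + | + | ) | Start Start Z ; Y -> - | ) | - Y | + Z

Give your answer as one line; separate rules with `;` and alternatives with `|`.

Start has alternatives sharing prefix ')': factor to Start → ) Start1 with Start1 → + | ε.
Z has alternatives sharing prefix '+': factor to Z → + Z1 with Z1 → + | ε.
Y has alternatives sharing prefix '-': factor to Y → - Y1 with Y1 → ε | Y.

Start -> Y | ) Start1; Z -> ) | Start Start Z | + Z1; Y -> ) | + Z | - Y1; Start1 -> + | ε; Z1 -> + | ε; Y1 -> ε | Y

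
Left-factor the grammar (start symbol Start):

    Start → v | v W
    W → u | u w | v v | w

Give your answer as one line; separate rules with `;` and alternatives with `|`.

Start → v Start1; W → v v | w | u W1; Start1 → ε | W; W1 → ε | w

Start has alternatives sharing prefix 'v': factor to Start → v Start1 with Start1 → ε | W.
W has alternatives sharing prefix 'u': factor to W → u W1 with W1 → ε | w.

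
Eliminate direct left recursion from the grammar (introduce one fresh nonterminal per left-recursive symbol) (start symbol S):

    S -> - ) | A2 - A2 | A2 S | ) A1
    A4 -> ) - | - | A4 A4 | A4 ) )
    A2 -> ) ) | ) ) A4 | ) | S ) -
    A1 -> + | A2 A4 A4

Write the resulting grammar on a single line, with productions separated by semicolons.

A4 is directly left-recursive.
For A4: α = {A4, ) )}, β = {) -, -}. Rewrite as A4 → β A4' and A4' → α A4' | ε.

S -> - ) | A2 - A2 | A2 S | ) A1; A4 -> ) - A4' | - A4'; A2 -> ) ) | ) ) A4 | ) | S ) -; A1 -> + | A2 A4 A4; A4' -> A4 A4' | ) ) A4' | epsilon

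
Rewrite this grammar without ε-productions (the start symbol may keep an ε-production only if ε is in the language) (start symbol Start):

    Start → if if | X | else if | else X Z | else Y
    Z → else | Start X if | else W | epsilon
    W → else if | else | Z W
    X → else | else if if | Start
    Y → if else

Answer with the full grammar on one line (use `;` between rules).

Nullable nonterminals: {Z}.
ε ∉ L(G), so no ε-production is kept.
Expand every rule over subsets of its nullable positions: Start → else X Z gives else X Z | else X.

Start → if if | X | else if | else X Z | else X | else Y; Z → else | Start X if | else W; W → else if | else | Z W; X → else | else if if | Start; Y → if else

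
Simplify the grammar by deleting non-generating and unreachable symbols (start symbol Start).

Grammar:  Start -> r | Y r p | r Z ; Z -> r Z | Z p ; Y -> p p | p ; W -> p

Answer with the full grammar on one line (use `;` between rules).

Generating nonterminals: {Start, W, Y}.
Reachable from Start after that: {Start, Y}.
Removed useless symbols: {W, Z} and every production mentioning them.

Start -> r | Y r p; Y -> p p | p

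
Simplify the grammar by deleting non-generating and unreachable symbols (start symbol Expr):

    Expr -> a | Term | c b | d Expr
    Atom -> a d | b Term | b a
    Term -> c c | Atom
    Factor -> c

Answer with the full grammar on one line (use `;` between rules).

Generating nonterminals: {Atom, Expr, Factor, Term}.
Reachable from Expr after that: {Atom, Expr, Term}.
Removed useless symbols: {Factor} and every production mentioning them.

Expr -> a | Term | c b | d Expr; Atom -> a d | b Term | b a; Term -> c c | Atom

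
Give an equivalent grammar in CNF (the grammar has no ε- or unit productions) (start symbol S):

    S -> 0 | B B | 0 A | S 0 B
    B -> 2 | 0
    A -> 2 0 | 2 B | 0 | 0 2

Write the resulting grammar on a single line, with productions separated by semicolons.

S -> 0 | B B | X1 A | S Y1; B -> 2 | 0; A -> X2 X1 | X2 B | 0 | X1 X2; X1 -> 0; X2 -> 2; Y1 -> X1 B

Introduce a nonterminal for each terminal appearing in a rule of length ≥ 2: X1 → 0, X2 → 2.
Binarize each right-hand side of length ≥ 3 by chaining fresh nonterminals (Y1, Y2, …): affected rules were S → S X1 B.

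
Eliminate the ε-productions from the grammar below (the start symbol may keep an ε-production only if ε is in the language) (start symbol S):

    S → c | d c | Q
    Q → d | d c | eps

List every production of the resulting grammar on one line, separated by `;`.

S → c | d c | Q | eps; Q → d | d c

Nullable nonterminals: {Q, S}.
ε ∈ L(G) since S is nullable, so keep S → ε.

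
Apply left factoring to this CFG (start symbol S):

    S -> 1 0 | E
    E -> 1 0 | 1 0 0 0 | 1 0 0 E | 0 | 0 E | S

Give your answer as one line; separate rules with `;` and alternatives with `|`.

E has alternatives sharing prefix '1 0': factor to E → 1 0 E' with E' → ε | 0 0 | 0 E.
E has alternatives sharing prefix '0': factor to E → 0 E'' with E'' → ε | E.
E' has alternatives sharing prefix '0': factor to E' → 0 E''' with E''' → 0 | E.

S -> 1 0 | E; E -> S | 1 0 E' | 0 E''; E' -> ε | 0 E'''; E'' -> ε | E; E''' -> 0 | E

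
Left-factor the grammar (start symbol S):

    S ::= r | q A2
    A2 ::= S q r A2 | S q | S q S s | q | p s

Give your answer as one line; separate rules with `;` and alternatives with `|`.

S ::= r | q A2; A2 ::= q | p s | S q A2'; A2' ::= r A2 | ε | S s

A2 has alternatives sharing prefix 'S q': factor to A2 → S q A2' with A2' → r A2 | ε | S s.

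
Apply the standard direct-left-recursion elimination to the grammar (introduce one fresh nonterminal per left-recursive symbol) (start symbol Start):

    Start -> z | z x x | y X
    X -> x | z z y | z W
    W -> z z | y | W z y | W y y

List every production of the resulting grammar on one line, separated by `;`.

Left recursion appears on W.
For W: α = {z y, y y}, β = {z z, y}. Rewrite as W → β W1 and W1 → α W1 | ε.

Start -> z | z x x | y X; X -> x | z z y | z W; W -> z z W1 | y W1; W1 -> z y W1 | y y W1 | ε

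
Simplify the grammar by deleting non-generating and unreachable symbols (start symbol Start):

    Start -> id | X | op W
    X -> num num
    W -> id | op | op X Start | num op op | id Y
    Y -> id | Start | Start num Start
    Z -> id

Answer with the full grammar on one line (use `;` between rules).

Start -> id | X | op W; X -> num num; W -> id | op | op X Start | num op op | id Y; Y -> id | Start | Start num Start

Generating nonterminals: {Start, W, X, Y, Z}.
Reachable from Start after that: {Start, W, X, Y}.
Removed useless symbols: {Z} and every production mentioning them.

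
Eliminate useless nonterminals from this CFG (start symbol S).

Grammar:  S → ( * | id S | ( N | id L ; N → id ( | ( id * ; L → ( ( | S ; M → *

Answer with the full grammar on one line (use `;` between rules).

Generating nonterminals: {L, M, N, S}.
Reachable from S after that: {L, N, S}.
Removed useless symbols: {M} and every production mentioning them.

S → ( * | id S | ( N | id L; N → id ( | ( id *; L → ( ( | S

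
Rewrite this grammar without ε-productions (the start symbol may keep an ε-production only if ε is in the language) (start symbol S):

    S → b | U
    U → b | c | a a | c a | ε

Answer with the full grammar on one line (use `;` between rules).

Nullable nonterminals: {S, U}.
ε ∈ L(G) since S is nullable, so keep S → ε.

S → b | U | ε; U → b | c | a a | c a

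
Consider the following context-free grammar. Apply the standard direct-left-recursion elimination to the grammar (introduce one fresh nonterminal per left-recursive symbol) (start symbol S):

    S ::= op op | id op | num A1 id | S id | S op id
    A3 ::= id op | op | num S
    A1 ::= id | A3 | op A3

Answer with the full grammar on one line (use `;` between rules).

Directly left-recursive nonterminal: S.
For S: α = {id, op id}, β = {op op, id op, num A1 id}. Rewrite as S → β S' and S' → α S' | ε.

S ::= op op S' | id op S' | num A1 id S'; A3 ::= id op | op | num S; A1 ::= id | A3 | op A3; S' ::= id S' | op id S' | ε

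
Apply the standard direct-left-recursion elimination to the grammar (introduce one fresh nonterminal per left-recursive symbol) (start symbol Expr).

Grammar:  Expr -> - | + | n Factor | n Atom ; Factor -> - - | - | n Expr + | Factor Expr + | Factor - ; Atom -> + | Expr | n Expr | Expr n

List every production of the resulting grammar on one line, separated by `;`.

Expr -> - | + | n Factor | n Atom; Factor -> - - Factor1 | - Factor1 | n Expr + Factor1; Atom -> + | Expr | n Expr | Expr n; Factor1 -> Expr + Factor1 | - Factor1 | ε

Factor is directly left-recursive.
For Factor: α = {Expr +, -}, β = {- -, -, n Expr +}. Rewrite as Factor → β Factor1 and Factor1 → α Factor1 | ε.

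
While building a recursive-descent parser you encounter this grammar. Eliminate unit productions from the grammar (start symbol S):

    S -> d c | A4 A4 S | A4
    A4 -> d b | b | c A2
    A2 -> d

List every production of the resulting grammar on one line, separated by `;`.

S -> d b | b | c A2 | d c | A4 A4 S; A4 -> d b | b | c A2; A2 -> d

Unit pairs: S ⇒* {A4}.
Replace each nonterminal's rules with the union of the non-unit rules of every nonterminal it unit-derives.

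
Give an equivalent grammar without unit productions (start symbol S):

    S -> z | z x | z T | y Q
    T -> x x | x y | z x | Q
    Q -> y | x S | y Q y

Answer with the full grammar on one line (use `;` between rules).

Unit pairs: T ⇒* {Q}.
For each unit pair (A, B), copy every non-unit production of B to A, then drop all unit productions.

S -> z | z x | z T | y Q; T -> y | x S | y Q y | x x | x y | z x; Q -> y | x S | y Q y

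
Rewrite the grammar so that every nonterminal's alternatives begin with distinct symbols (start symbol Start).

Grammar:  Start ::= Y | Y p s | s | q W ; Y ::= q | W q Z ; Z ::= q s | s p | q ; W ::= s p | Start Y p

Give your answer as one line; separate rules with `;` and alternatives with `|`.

Start has alternatives sharing prefix 'Y': factor to Start → Y Start1 with Start1 → ε | p s.
Z has alternatives sharing prefix 'q': factor to Z → q Z1 with Z1 → s | ε.

Start ::= s | q W | Y Start1; Y ::= q | W q Z; Z ::= s p | q Z1; W ::= s p | Start Y p; Start1 ::= eps | p s; Z1 ::= s | eps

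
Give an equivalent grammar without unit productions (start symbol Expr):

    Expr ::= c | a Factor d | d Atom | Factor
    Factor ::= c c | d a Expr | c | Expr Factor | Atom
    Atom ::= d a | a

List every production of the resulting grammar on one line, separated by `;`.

Unit pairs: Expr ⇒* {Atom, Factor}; Factor ⇒* {Atom}.
For each unit pair (A, B), copy every non-unit production of B to A, then drop all unit productions.

Expr ::= d a | a | c c | d a Expr | c | Expr Factor | a Factor d | d Atom; Factor ::= d a | a | c c | d a Expr | c | Expr Factor; Atom ::= d a | a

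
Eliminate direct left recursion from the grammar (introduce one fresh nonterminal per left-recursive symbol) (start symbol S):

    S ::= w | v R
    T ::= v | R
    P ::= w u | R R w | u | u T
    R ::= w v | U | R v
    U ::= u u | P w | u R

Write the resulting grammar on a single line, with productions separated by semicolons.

S ::= w | v R; T ::= v | R; P ::= w u | R R w | u | u T; R ::= w v R' | U R'; U ::= u u | P w | u R; R' ::= v R' | ε

R is directly left-recursive.
For R: α = {v}, β = {w v, U}. Rewrite as R → β R' and R' → α R' | ε.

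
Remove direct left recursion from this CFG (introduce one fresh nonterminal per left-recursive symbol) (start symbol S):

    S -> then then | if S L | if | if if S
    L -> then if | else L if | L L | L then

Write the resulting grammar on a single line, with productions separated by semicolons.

S -> then then | if S L | if | if if S; L -> then if L' | else L if L'; L' -> L L' | then L' | ε

Directly left-recursive nonterminal: L.
For L: α = {L, then}, β = {then if, else L if}. Rewrite as L → β L' and L' → α L' | ε.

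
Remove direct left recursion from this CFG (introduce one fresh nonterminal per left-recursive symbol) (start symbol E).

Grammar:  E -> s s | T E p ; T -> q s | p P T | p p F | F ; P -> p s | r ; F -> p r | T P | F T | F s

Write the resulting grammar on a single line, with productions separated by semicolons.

Directly left-recursive nonterminal: F.
For F: α = {T, s}, β = {p r, T P}. Rewrite as F → β F' and F' → α F' | ε.

E -> s s | T E p; T -> q s | p P T | p p F | F; P -> p s | r; F -> p r F' | T P F'; F' -> T F' | s F' | ε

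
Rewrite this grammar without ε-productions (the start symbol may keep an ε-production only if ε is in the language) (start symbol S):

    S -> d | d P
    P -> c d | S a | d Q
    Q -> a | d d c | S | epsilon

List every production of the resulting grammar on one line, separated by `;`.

Nullable set = {Q}.
ε ∉ L(G), so no ε-production is kept.
Expand every rule over subsets of its nullable positions: P → d Q gives d Q | d.

S -> d | d P; P -> c d | S a | d Q | d; Q -> a | d d c | S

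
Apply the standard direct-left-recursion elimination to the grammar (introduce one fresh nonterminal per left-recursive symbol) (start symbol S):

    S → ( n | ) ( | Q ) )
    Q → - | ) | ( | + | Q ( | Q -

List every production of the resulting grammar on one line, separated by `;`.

Directly left-recursive nonterminal: Q.
For Q: α = {(, -}, β = {-, ), (, +}. Rewrite as Q → β Q' and Q' → α Q' | ε.

S → ( n | ) ( | Q ) ); Q → - Q' | ) Q' | ( Q' | + Q'; Q' → ( Q' | - Q' | ε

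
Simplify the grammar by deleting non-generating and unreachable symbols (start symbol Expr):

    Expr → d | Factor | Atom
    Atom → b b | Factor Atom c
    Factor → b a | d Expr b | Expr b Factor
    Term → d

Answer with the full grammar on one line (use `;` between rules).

Expr → d | Factor | Atom; Atom → b b | Factor Atom c; Factor → b a | d Expr b | Expr b Factor

Generating nonterminals: {Atom, Expr, Factor, Term}.
Reachable from Expr after that: {Atom, Expr, Factor}.
Removed useless symbols: {Term} and every production mentioning them.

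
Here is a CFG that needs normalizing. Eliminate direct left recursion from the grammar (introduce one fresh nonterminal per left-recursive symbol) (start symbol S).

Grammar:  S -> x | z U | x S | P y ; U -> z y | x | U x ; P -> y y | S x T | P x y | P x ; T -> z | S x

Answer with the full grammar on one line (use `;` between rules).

Left recursion appears on U, P.
For U: α = {x}, β = {z y, x}. Rewrite as U → β U' and U' → α U' | ε.
For P: α = {x y, x}, β = {y y, S x T}. Rewrite as P → β P' and P' → α P' | ε.

S -> x | z U | x S | P y; U -> z y U' | x U'; P -> y y P' | S x T P'; T -> z | S x; U' -> x U' | ε; P' -> x y P' | x P' | ε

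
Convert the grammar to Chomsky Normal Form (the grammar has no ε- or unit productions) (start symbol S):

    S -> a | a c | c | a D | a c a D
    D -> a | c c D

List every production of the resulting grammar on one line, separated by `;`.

Introduce a nonterminal for each terminal appearing in a rule of length ≥ 2: X1 → a, X2 → c.
Binarize each right-hand side of length ≥ 3 by chaining fresh nonterminals (Y1, Y2, …): affected rules were S → X1 X2 X1 D; D → X2 X2 D.

S -> a | X1 X2 | c | X1 D | X1 Y1; D -> a | X2 Y3; X1 -> a; X2 -> c; Y1 -> X2 Y2; Y2 -> X1 D; Y3 -> X2 D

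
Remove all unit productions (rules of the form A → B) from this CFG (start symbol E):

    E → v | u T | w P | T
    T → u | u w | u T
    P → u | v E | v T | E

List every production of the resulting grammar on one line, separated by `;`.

E → v | u T | w P | u | u w; T → u | u w | u T; P → v | u T | w P | u | v E | v T | u w

Unit pairs: E ⇒* {T}; P ⇒* {E, T}.
For every A with A ⇒* B via unit rules, add B's non-unit alternatives to A; then delete every rule of the form X → Y.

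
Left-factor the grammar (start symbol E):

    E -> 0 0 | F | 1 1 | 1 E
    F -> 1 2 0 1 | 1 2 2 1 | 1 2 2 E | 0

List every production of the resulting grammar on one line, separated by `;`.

E has alternatives sharing prefix '1': factor to E → 1 E' with E' → 1 | E.
F has alternatives sharing prefix '1 2': factor to F → 1 2 F' with F' → 0 1 | 2 1 | 2 E.
F' has alternatives sharing prefix '2': factor to F' → 2 F'' with F'' → 1 | E.

E -> 0 0 | F | 1 E'; F -> 0 | 1 2 F'; E' -> 1 | E; F' -> 0 1 | 2 F''; F'' -> 1 | E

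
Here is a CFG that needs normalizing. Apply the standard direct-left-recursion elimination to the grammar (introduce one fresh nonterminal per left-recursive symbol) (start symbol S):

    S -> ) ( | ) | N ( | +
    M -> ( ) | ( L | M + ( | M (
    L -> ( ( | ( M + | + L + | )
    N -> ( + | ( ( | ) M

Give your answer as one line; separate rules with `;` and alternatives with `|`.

S -> ) ( | ) | N ( | +; M -> ( ) M' | ( L M'; L -> ( ( | ( M + | + L + | ); N -> ( + | ( ( | ) M; M' -> + ( M' | ( M' | ε

M is directly left-recursive.
For M: α = {+ (, (}, β = {( ), ( L}. Rewrite as M → β M' and M' → α M' | ε.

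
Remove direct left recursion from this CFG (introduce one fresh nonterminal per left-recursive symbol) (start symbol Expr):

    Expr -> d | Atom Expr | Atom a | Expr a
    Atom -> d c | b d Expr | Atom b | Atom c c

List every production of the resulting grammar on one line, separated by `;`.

Expr -> d Expr1 | Atom Expr Expr1 | Atom a Expr1; Atom -> d c Atom1 | b d Expr Atom1; Expr1 -> a Expr1 | ε; Atom1 -> b Atom1 | c c Atom1 | ε

Directly left-recursive nonterminals: Expr, Atom.
For Expr: α = {a}, β = {d, Atom Expr, Atom a}. Rewrite as Expr → β Expr1 and Expr1 → α Expr1 | ε.
For Atom: α = {b, c c}, β = {d c, b d Expr}. Rewrite as Atom → β Atom1 and Atom1 → α Atom1 | ε.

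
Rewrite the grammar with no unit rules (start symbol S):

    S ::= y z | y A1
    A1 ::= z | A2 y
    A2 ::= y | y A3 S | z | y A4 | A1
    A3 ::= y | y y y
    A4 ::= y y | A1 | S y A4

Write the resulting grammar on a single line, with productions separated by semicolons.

S ::= y z | y A1; A1 ::= z | A2 y; A2 ::= y | y A3 S | z | y A4 | A2 y; A3 ::= y | y y y; A4 ::= y y | S y A4 | z | A2 y

Unit pairs: A2 ⇒* {A1}; A4 ⇒* {A1}.
For each unit pair (A, B), copy every non-unit production of B to A, then drop all unit productions.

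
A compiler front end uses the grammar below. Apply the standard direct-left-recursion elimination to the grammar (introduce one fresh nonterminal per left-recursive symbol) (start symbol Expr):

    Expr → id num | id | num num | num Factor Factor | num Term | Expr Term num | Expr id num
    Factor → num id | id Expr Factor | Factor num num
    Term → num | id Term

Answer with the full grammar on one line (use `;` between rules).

Expr → id num Expr1 | id Expr1 | num num Expr1 | num Factor Factor Expr1 | num Term Expr1; Factor → num id Factor1 | id Expr Factor Factor1; Term → num | id Term; Expr1 → Term num Expr1 | id num Expr1 | ε; Factor1 → num num Factor1 | ε

Directly left-recursive nonterminals: Expr, Factor.
For Expr: α = {Term num, id num}, β = {id num, id, num num, num Factor Factor, num Term}. Rewrite as Expr → β Expr1 and Expr1 → α Expr1 | ε.
For Factor: α = {num num}, β = {num id, id Expr Factor}. Rewrite as Factor → β Factor1 and Factor1 → α Factor1 | ε.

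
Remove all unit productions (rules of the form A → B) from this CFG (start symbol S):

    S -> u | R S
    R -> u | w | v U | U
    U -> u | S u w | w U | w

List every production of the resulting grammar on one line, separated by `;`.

Unit pairs: R ⇒* {U}.
For every A with A ⇒* B via unit rules, add B's non-unit alternatives to A; then delete every rule of the form X → Y.

S -> u | R S; R -> u | S u w | w U | w | v U; U -> u | S u w | w U | w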